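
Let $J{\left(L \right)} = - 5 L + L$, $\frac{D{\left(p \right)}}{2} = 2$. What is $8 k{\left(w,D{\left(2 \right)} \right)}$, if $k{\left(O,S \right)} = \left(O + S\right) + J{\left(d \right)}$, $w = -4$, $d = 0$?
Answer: $0$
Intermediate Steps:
$D{\left(p \right)} = 4$ ($D{\left(p \right)} = 2 \cdot 2 = 4$)
$J{\left(L \right)} = - 4 L$
$k{\left(O,S \right)} = O + S$ ($k{\left(O,S \right)} = \left(O + S\right) - 0 = \left(O + S\right) + 0 = O + S$)
$8 k{\left(w,D{\left(2 \right)} \right)} = 8 \left(-4 + 4\right) = 8 \cdot 0 = 0$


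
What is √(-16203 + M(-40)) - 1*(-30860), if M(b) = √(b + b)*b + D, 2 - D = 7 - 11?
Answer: 30860 + √(-16197 - 160*I*√5) ≈ 30861.0 - 127.28*I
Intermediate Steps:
D = 6 (D = 2 - (7 - 11) = 2 - 1*(-4) = 2 + 4 = 6)
M(b) = 6 + √2*b^(3/2) (M(b) = √(b + b)*b + 6 = √(2*b)*b + 6 = (√2*√b)*b + 6 = √2*b^(3/2) + 6 = 6 + √2*b^(3/2))
√(-16203 + M(-40)) - 1*(-30860) = √(-16203 + (6 + √2*(-40)^(3/2))) - 1*(-30860) = √(-16203 + (6 + √2*(-80*I*√10))) + 30860 = √(-16203 + (6 - 160*I*√5)) + 30860 = √(-16197 - 160*I*√5) + 30860 = 30860 + √(-16197 - 160*I*√5)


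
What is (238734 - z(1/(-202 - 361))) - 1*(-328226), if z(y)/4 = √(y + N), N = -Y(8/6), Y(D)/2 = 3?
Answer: 566960 - 4*I*√1902377/563 ≈ 5.6696e+5 - 9.7994*I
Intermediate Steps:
Y(D) = 6 (Y(D) = 2*3 = 6)
N = -6 (N = -1*6 = -6)
z(y) = 4*√(-6 + y) (z(y) = 4*√(y - 6) = 4*√(-6 + y))
(238734 - z(1/(-202 - 361))) - 1*(-328226) = (238734 - 4*√(-6 + 1/(-202 - 361))) - 1*(-328226) = (238734 - 4*√(-6 + 1/(-563))) + 328226 = (238734 - 4*√(-6 - 1/563)) + 328226 = (238734 - 4*√(-3379/563)) + 328226 = (238734 - 4*I*√1902377/563) + 328226 = 566960 - 4*I*√1902377/563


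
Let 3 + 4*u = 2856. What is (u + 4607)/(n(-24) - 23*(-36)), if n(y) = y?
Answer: 21281/3216 ≈ 6.6172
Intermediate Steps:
u = 2853/4 (u = -¾ + (¼)*2856 = -¾ + 714 = 2853/4 ≈ 713.25)
(u + 4607)/(n(-24) - 23*(-36)) = (2853/4 + 4607)/(-24 - 23*(-36)) = 21281/(4*(-24 + 828)) = (21281/4)/804 = (21281/4)*(1/804) = 21281/3216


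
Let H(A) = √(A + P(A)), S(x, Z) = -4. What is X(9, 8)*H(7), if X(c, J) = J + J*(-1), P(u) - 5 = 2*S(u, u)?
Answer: 0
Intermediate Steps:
P(u) = -3 (P(u) = 5 + 2*(-4) = 5 - 8 = -3)
X(c, J) = 0 (X(c, J) = J - J = 0)
H(A) = √(-3 + A) (H(A) = √(A - 3) = √(-3 + A))
X(9, 8)*H(7) = 0*√(-3 + 7) = 0*√4 = 0*2 = 0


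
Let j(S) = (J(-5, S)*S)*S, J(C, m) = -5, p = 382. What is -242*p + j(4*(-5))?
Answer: -94444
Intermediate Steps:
j(S) = -5*S² (j(S) = (-5*S)*S = -5*S²)
-242*p + j(4*(-5)) = -242*382 - 5*(4*(-5))² = -92444 - 5*(-20)² = -92444 - 5*400 = -92444 - 2000 = -94444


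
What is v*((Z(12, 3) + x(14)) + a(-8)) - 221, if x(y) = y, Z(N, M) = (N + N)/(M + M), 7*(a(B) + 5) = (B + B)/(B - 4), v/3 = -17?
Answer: -6256/7 ≈ -893.71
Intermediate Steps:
v = -51 (v = 3*(-17) = -51)
a(B) = -5 + 2*B/(7*(-4 + B)) (a(B) = -5 + ((B + B)/(B - 4))/7 = -5 + ((2*B)/(-4 + B))/7 = -5 + (2*B/(-4 + B))/7 = -5 + 2*B/(7*(-4 + B)))
Z(N, M) = N/M (Z(N, M) = (2*N)/((2*M)) = (2*N)*(1/(2*M)) = N/M)
v*((Z(12, 3) + x(14)) + a(-8)) - 221 = -51*((12/3 + 14) + (140 - 33*(-8))/(7*(-4 - 8))) - 221 = -51*((12*(⅓) + 14) + (⅐)*(140 + 264)/(-12)) - 221 = -51*((4 + 14) + (⅐)*(-1/12)*404) - 221 = -51*(18 - 101/21) - 221 = -51*277/21 - 221 = -4709/7 - 221 = -6256/7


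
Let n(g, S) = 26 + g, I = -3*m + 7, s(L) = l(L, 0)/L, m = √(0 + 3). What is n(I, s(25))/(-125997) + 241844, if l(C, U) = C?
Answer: 10157206145/41999 + √3/41999 ≈ 2.4184e+5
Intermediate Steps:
m = √3 ≈ 1.7320
s(L) = 1 (s(L) = L/L = 1)
I = 7 - 3*√3 (I = -3*√3 + 7 = 7 - 3*√3 ≈ 1.8038)
n(I, s(25))/(-125997) + 241844 = (26 + (7 - 3*√3))/(-125997) + 241844 = (33 - 3*√3)*(-1/125997) + 241844 = (-11/41999 + √3/41999) + 241844 = 10157206145/41999 + √3/41999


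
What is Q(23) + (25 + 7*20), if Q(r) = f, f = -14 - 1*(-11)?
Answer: 162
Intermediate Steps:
f = -3 (f = -14 + 11 = -3)
Q(r) = -3
Q(23) + (25 + 7*20) = -3 + (25 + 7*20) = -3 + (25 + 140) = -3 + 165 = 162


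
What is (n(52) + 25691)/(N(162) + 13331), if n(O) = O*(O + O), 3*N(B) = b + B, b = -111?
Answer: 31099/13348 ≈ 2.3299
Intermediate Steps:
N(B) = -37 + B/3 (N(B) = (-111 + B)/3 = -37 + B/3)
n(O) = 2*O² (n(O) = O*(2*O) = 2*O²)
(n(52) + 25691)/(N(162) + 13331) = (2*52² + 25691)/((-37 + (⅓)*162) + 13331) = (2*2704 + 25691)/((-37 + 54) + 13331) = (5408 + 25691)/(17 + 13331) = 31099/13348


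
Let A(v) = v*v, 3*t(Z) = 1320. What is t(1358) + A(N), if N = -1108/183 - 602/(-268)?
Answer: 273306038281/601328484 ≈ 454.50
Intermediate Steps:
t(Z) = 440 (t(Z) = (1/3)*1320 = 440)
N = -93389/24522 (N = -1108*1/183 - 602*(-1/268) = -1108/183 + 301/134 = -93389/24522 ≈ -3.8084)
A(v) = v**2
t(1358) + A(N) = 440 + (-93389/24522)**2 = 440 + 8721505321/601328484 = 273306038281/601328484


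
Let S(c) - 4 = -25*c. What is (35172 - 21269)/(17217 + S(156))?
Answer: 13903/13321 ≈ 1.0437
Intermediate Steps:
S(c) = 4 - 25*c
(35172 - 21269)/(17217 + S(156)) = (35172 - 21269)/(17217 + (4 - 25*156)) = 13903/(17217 + (4 - 3900)) = 13903/(17217 - 3896) = 13903/13321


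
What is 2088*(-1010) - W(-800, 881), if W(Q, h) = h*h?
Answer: -2885041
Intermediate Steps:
W(Q, h) = h²
2088*(-1010) - W(-800, 881) = 2088*(-1010) - 1*881² = -2108880 - 1*776161 = -2108880 - 776161 = -2885041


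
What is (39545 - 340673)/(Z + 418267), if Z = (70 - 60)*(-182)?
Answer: -301128/416447 ≈ -0.72309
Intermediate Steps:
Z = -1820 (Z = 10*(-182) = -1820)
(39545 - 340673)/(Z + 418267) = (39545 - 340673)/(-1820 + 418267) = -301128/416447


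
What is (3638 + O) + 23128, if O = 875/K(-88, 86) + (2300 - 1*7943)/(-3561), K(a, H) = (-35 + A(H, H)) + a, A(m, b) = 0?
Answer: 3907055504/146001 ≈ 26760.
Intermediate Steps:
K(a, H) = -35 + a (K(a, H) = (-35 + 0) + a = -35 + a)
O = -807262/146001 (O = 875/(-35 - 88) + (2300 - 1*7943)/(-3561) = 875/(-123) + (2300 - 7943)*(-1/3561) = 875*(-1/123) - 5643*(-1/3561) = -875/123 + 1881/1187 = -807262/146001 ≈ -5.5292)
(3638 + O) + 23128 = (3638 - 807262/146001) + 23128 = 530344376/146001 + 23128 = 3907055504/146001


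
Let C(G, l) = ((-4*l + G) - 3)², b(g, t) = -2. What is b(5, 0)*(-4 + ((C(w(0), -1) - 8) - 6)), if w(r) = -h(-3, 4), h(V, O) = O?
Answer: 18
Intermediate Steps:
w(r) = -4 (w(r) = -1*4 = -4)
C(G, l) = (-3 + G - 4*l)² (C(G, l) = ((G - 4*l) - 3)² = (-3 + G - 4*l)²)
b(5, 0)*(-4 + ((C(w(0), -1) - 8) - 6)) = -2*(-4 + (((3 - 1*(-4) + 4*(-1))² - 8) - 6)) = -2*(-4 + (((3 + 4 - 4)² - 8) - 6)) = -2*(-4 + ((3² - 8) - 6)) = -2*(-4 + ((9 - 8) - 6)) = -2*(-4 + (1 - 6)) = -2*(-4 - 5) = -2*(-9) = 18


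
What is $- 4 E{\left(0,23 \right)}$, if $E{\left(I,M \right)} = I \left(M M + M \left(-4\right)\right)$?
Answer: $0$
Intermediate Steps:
$E{\left(I,M \right)} = I \left(M^{2} - 4 M\right)$
$- 4 E{\left(0,23 \right)} = - 4 \cdot 0 \cdot 23 \left(-4 + 23\right) = - 4 \cdot 0 \cdot 23 \cdot 19 = \left(-4\right) 0 = 0$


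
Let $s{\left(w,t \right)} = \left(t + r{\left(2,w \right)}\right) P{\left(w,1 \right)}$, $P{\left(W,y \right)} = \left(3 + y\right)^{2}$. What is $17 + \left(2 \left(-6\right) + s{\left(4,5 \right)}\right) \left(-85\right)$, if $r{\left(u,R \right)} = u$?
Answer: $-8483$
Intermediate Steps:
$s{\left(w,t \right)} = 32 + 16 t$ ($s{\left(w,t \right)} = \left(t + 2\right) \left(3 + 1\right)^{2} = \left(2 + t\right) 4^{2} = \left(2 + t\right) 16 = 32 + 16 t$)
$17 + \left(2 \left(-6\right) + s{\left(4,5 \right)}\right) \left(-85\right) = 17 + \left(2 \left(-6\right) + \left(32 + 16 \cdot 5\right)\right) \left(-85\right) = 17 + \left(-12 + \left(32 + 80\right)\right) \left(-85\right) = 17 + \left(-12 + 112\right) \left(-85\right) = 17 + 100 \left(-85\right) = 17 - 8500 = -8483$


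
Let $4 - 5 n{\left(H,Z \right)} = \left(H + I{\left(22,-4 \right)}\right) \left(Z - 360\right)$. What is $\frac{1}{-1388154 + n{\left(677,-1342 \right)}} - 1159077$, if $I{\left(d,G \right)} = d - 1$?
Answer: $- \frac{1333580678659}{1150554} \approx -1.1591 \cdot 10^{6}$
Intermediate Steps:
$I{\left(d,G \right)} = -1 + d$
$n{\left(H,Z \right)} = \frac{4}{5} - \frac{\left(-360 + Z\right) \left(21 + H\right)}{5}$ ($n{\left(H,Z \right)} = \frac{4}{5} - \frac{\left(H + \left(-1 + 22\right)\right) \left(Z - 360\right)}{5} = \frac{4}{5} - \frac{\left(H + 21\right) \left(-360 + Z\right)}{5} = \frac{4}{5} - \frac{\left(21 + H\right) \left(-360 + Z\right)}{5} = \frac{4}{5} - \frac{\left(-360 + Z\right) \left(21 + H\right)}{5}$)
$\frac{1}{-1388154 + n{\left(677,-1342 \right)}} - 1159077 = \frac{1}{-1388154 + \left(\frac{7564}{5} + 72 \cdot 677 - - \frac{28182}{5} - \frac{677}{5} \left(-1342\right)\right)} - 1159077 = \frac{1}{-1388154 + \left(\frac{7564}{5} + 48744 + \frac{28182}{5} + \frac{908534}{5}\right)} - 1159077 = \frac{1}{-1388154 + 237600} - 1159077 = \frac{1}{-1150554} - 1159077 = - \frac{1}{1150554} - 1159077 = - \frac{1333580678659}{1150554}$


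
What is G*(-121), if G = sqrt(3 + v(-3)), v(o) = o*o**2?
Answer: -242*I*sqrt(6) ≈ -592.78*I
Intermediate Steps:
v(o) = o**3
G = 2*I*sqrt(6) (G = sqrt(3 + (-3)**3) = sqrt(3 - 27) = sqrt(-24) = 2*I*sqrt(6) ≈ 4.899*I)
G*(-121) = (2*I*sqrt(6))*(-121) = -242*I*sqrt(6)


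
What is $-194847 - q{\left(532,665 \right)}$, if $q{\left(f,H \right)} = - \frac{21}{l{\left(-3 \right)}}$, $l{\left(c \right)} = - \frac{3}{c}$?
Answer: $-194826$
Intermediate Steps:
$q{\left(f,H \right)} = -21$ ($q{\left(f,H \right)} = - \frac{21}{\left(-3\right) \frac{1}{-3}} = - \frac{21}{\left(-3\right) \left(- \frac{1}{3}\right)} = - \frac{21}{1} = \left(-21\right) 1 = -21$)
$-194847 - q{\left(532,665 \right)} = -194847 - -21 = -194847 + 21 = -194826$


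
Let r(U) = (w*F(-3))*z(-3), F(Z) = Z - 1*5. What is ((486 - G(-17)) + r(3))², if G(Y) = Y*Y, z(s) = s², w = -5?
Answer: 310249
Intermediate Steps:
F(Z) = -5 + Z (F(Z) = Z - 5 = -5 + Z)
G(Y) = Y²
r(U) = 360 (r(U) = -5*(-5 - 3)*(-3)² = -5*(-8)*9 = 40*9 = 360)
((486 - G(-17)) + r(3))² = ((486 - 1*(-17)²) + 360)² = ((486 - 1*289) + 360)² = ((486 - 289) + 360)² = (197 + 360)² = 557² = 310249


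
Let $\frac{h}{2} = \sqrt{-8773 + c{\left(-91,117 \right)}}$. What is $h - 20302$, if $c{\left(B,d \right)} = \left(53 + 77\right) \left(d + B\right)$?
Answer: $-20302 + 2 i \sqrt{5393} \approx -20302.0 + 146.87 i$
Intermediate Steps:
$c{\left(B,d \right)} = 130 B + 130 d$ ($c{\left(B,d \right)} = 130 \left(B + d\right) = 130 B + 130 d$)
$h = 2 i \sqrt{5393}$ ($h = 2 \sqrt{-8773 + \left(130 \left(-91\right) + 130 \cdot 117\right)} = 2 \sqrt{-8773 + \left(-11830 + 15210\right)} = 2 \sqrt{-8773 + 3380} = 2 \sqrt{-5393} = 2 i \sqrt{5393} \approx 146.87 i$)
$h - 20302 = 2 i \sqrt{5393} - 20302 = -20302 + 2 i \sqrt{5393}$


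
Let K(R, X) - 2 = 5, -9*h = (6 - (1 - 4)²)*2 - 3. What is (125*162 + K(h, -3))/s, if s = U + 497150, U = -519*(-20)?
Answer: 20257/507530 ≈ 0.039913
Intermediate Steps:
U = 10380
s = 507530 (s = 10380 + 497150 = 507530)
h = 1 (h = -((6 - (1 - 4)²)*2 - 3)/9 = -((6 - 1*(-3)²)*2 - 3)/9 = -((6 - 1*9)*2 - 3)/9 = -((6 - 9)*2 - 3)/9 = -(-3*2 - 3)/9 = -(-6 - 3)/9 = -⅑*(-9) = 1)
K(R, X) = 7 (K(R, X) = 2 + 5 = 7)
(125*162 + K(h, -3))/s = (125*162 + 7)/507530 = (20250 + 7)*(1/507530) = 20257*(1/507530) = 20257/507530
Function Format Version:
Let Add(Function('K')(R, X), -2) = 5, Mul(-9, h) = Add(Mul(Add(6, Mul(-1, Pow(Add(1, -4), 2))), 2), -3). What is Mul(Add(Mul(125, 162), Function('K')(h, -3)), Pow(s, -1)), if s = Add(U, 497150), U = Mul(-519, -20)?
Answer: Rational(20257, 507530) ≈ 0.039913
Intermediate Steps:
U = 10380
s = 507530 (s = Add(10380, 497150) = 507530)
h = 1 (h = Mul(Rational(-1, 9), Add(Mul(Add(6, Mul(-1, Pow(Add(1, -4), 2))), 2), -3)) = Mul(Rational(-1, 9), Add(Mul(Add(6, Mul(-1, Pow(-3, 2))), 2), -3)) = Mul(Rational(-1, 9), Add(Mul(Add(6, Mul(-1, 9)), 2), -3)) = Mul(Rational(-1, 9), Add(Mul(Add(6, -9), 2), -3)) = Mul(Rational(-1, 9), Add(Mul(-3, 2), -3)) = Mul(Rational(-1, 9), Add(-6, -3)) = Mul(Rational(-1, 9), -9) = 1)
Function('K')(R, X) = 7 (Function('K')(R, X) = Add(2, 5) = 7)
Mul(Add(Mul(125, 162), Function('K')(h, -3)), Pow(s, -1)) = Mul(Add(Mul(125, 162), 7), Pow(507530, -1)) = Mul(Add(20250, 7), Rational(1, 507530)) = Mul(20257, Rational(1, 507530)) = Rational(20257, 507530)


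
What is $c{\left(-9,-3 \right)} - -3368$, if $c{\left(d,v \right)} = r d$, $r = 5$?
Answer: $3323$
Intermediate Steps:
$c{\left(d,v \right)} = 5 d$
$c{\left(-9,-3 \right)} - -3368 = 5 \left(-9\right) - -3368 = -45 + 3368 = 3323$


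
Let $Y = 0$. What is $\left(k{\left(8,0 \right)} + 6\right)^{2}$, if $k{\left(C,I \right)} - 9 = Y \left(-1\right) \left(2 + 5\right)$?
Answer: $225$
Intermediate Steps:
$k{\left(C,I \right)} = 9$ ($k{\left(C,I \right)} = 9 + 0 \left(-1\right) \left(2 + 5\right) = 9 + 0 \cdot 7 = 9 + 0 = 9$)
$\left(k{\left(8,0 \right)} + 6\right)^{2} = \left(9 + 6\right)^{2} = 15^{2} = 225$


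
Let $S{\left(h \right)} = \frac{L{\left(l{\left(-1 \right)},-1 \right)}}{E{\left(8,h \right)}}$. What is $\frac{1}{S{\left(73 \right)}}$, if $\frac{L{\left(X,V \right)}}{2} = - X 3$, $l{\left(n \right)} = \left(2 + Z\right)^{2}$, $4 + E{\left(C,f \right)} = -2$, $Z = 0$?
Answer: $\frac{1}{4} \approx 0.25$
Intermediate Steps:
$E{\left(C,f \right)} = -6$ ($E{\left(C,f \right)} = -4 - 2 = -6$)
$l{\left(n \right)} = 4$ ($l{\left(n \right)} = \left(2 + 0\right)^{2} = 2^{2} = 4$)
$L{\left(X,V \right)} = - 6 X$ ($L{\left(X,V \right)} = 2 - X 3 = 2 \left(- 3 X\right) = - 6 X$)
$S{\left(h \right)} = 4$ ($S{\left(h \right)} = \frac{\left(-6\right) 4}{-6} = \left(-24\right) \left(- \frac{1}{6}\right) = 4$)
$\frac{1}{S{\left(73 \right)}} = \frac{1}{4}$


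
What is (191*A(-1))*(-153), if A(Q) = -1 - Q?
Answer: 0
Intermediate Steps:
(191*A(-1))*(-153) = (191*(-1 - 1*(-1)))*(-153) = (191*(-1 + 1))*(-153) = (191*0)*(-153) = 0*(-153) = 0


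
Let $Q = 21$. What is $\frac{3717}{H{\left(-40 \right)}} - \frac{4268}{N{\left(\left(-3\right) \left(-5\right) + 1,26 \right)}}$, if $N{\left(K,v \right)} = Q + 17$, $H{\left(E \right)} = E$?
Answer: $- \frac{155983}{760} \approx -205.24$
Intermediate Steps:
$N{\left(K,v \right)} = 38$ ($N{\left(K,v \right)} = 21 + 17 = 38$)
$\frac{3717}{H{\left(-40 \right)}} - \frac{4268}{N{\left(\left(-3\right) \left(-5\right) + 1,26 \right)}} = \frac{3717}{-40} - \frac{4268}{38} = 3717 \left(- \frac{1}{40}\right) - \frac{2134}{19} = - \frac{3717}{40} - \frac{2134}{19} = - \frac{155983}{760}$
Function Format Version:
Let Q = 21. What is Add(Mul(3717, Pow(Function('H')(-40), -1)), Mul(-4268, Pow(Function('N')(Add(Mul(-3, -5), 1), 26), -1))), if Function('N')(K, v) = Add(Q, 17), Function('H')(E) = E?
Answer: Rational(-155983, 760) ≈ -205.24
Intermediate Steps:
Function('N')(K, v) = 38 (Function('N')(K, v) = Add(21, 17) = 38)
Add(Mul(3717, Pow(Function('H')(-40), -1)), Mul(-4268, Pow(Function('N')(Add(Mul(-3, -5), 1), 26), -1))) = Add(Mul(3717, Pow(-40, -1)), Mul(-4268, Pow(38, -1))) = Add(Mul(3717, Rational(-1, 40)), Mul(-4268, Rational(1, 38))) = Add(Rational(-3717, 40), Rational(-2134, 19)) = Rational(-155983, 760)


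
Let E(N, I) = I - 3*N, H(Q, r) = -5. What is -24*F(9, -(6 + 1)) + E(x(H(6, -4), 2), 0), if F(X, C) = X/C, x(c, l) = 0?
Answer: 216/7 ≈ 30.857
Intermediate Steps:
-24*F(9, -(6 + 1)) + E(x(H(6, -4), 2), 0) = -216/((-(6 + 1))) + (0 - 3*0) = -216/((-1*7)) + (0 + 0) = -216/(-7) + 0 = -216*(-1)/7 + 0 = -24*(-9/7) + 0 = 216/7 + 0 = 216/7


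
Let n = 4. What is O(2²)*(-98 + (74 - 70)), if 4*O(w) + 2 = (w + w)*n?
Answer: -705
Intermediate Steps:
O(w) = -½ + 2*w (O(w) = -½ + ((w + w)*4)/4 = -½ + ((2*w)*4)/4 = -½ + (8*w)/4 = -½ + 2*w)
O(2²)*(-98 + (74 - 70)) = (-½ + 2*2²)*(-98 + (74 - 70)) = (-½ + 2*4)*(-98 + 4) = (-½ + 8)*(-94) = (15/2)*(-94) = -705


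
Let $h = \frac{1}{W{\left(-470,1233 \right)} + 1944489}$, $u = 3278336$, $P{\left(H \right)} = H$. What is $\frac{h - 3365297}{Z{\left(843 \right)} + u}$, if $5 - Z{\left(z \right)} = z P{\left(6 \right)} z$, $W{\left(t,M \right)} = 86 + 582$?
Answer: $\frac{6546031016628}{1917055316821} \approx 3.4146$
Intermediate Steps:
$W{\left(t,M \right)} = 668$
$h = \frac{1}{1945157}$ ($h = \frac{1}{668 + 1944489} = \frac{1}{1945157} \approx 5.141 \cdot 10^{-7}$)
$Z{\left(z \right)} = 5 - 6 z^{2}$ ($Z{\left(z \right)} = 5 - z 6 z = 5 - 6 z z = 5 - 6 z^{2}$)
$\frac{h - 3365297}{Z{\left(843 \right)} + u} = \frac{\frac{1}{1945157} - 3365297}{\left(5 - 6 \cdot 843^{2}\right) + 3278336} = - \frac{6546031016628}{1945157 \left(\left(5 - 4263894\right) + 3278336\right)} = - \frac{6546031016628}{1945157 \left(-4263889 + 3278336\right)} = - \frac{6546031016628}{1945157 \left(-985553\right)} = \left(- \frac{6546031016628}{1945157}\right) \left(- \frac{1}{985553}\right) = \frac{6546031016628}{1917055316821}$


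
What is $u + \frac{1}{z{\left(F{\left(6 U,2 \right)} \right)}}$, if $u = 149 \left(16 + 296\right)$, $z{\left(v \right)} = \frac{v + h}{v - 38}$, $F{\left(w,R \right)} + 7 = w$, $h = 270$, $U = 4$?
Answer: $\frac{1906005}{41} \approx 46488.0$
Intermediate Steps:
$F{\left(w,R \right)} = -7 + w$
$z{\left(v \right)} = \frac{270 + v}{-38 + v}$ ($z{\left(v \right)} = \frac{v + 270}{v - 38} = \frac{270 + v}{-38 + v}$)
$u = 46488$ ($u = 149 \cdot 312 = 46488$)
$u + \frac{1}{z{\left(F{\left(6 U,2 \right)} \right)}} = 46488 + \frac{1}{\frac{1}{-38 + \left(-7 + 6 \cdot 4\right)} \left(270 + \left(-7 + 6 \cdot 4\right)\right)} = 46488 + \frac{1}{\frac{1}{-38 + \left(-7 + 24\right)} \left(270 + \left(-7 + 24\right)\right)} = 46488 + \frac{1}{\frac{1}{-38 + 17} \left(270 + 17\right)} = 46488 + \frac{1}{\frac{1}{-21} \cdot 287} = 46488 + \frac{1}{\left(- \frac{1}{21}\right) 287} = 46488 + \frac{1}{- \frac{41}{3}} = 46488 - \frac{3}{41} = \frac{1906005}{41}$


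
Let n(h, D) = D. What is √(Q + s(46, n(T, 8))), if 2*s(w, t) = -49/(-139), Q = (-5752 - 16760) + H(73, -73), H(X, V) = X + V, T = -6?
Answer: I*√1739803786/278 ≈ 150.04*I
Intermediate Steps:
H(X, V) = V + X
Q = -22512 (Q = (-5752 - 16760) + (-73 + 73) = -22512 + 0 = -22512)
s(w, t) = 49/278 (s(w, t) = (-49/(-139))/2 = (-49*(-1/139))/2 = (½)*(49/139) = 49/278)
√(Q + s(46, n(T, 8))) = √(-22512 + 49/278) = √(-6258287/278) = I*√1739803786/278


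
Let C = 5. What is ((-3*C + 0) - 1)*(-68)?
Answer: 1088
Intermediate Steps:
((-3*C + 0) - 1)*(-68) = ((-3*5 + 0) - 1)*(-68) = ((-15 + 0) - 1)*(-68) = (-15 - 1)*(-68) = -16*(-68) = 1088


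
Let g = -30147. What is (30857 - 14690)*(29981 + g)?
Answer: -2683722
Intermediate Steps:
(30857 - 14690)*(29981 + g) = (30857 - 14690)*(29981 - 30147) = 16167*(-166) = -2683722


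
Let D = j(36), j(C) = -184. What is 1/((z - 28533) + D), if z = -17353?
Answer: -1/46070 ≈ -2.1706e-5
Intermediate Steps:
D = -184
1/((z - 28533) + D) = 1/((-17353 - 28533) - 184) = 1/(-45886 - 184) = 1/(-46070) = -1/46070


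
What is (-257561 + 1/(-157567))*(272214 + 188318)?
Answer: -18689822697174816/157567 ≈ -1.1862e+11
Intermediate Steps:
(-257561 + 1/(-157567))*(272214 + 188318) = (-257561 - 1/157567)*460532 = -40583114088/157567*460532 = -18689822697174816/157567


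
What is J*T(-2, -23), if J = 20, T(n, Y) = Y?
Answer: -460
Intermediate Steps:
J*T(-2, -23) = 20*(-23) = -460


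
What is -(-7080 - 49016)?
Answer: 56096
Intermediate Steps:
-(-7080 - 49016) = -1*(-56096) = 56096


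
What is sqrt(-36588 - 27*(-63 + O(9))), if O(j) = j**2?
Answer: I*sqrt(37074) ≈ 192.55*I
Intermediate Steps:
sqrt(-36588 - 27*(-63 + O(9))) = sqrt(-36588 - 27*(-63 + 9**2)) = sqrt(-36588 - 27*(-63 + 81)) = sqrt(-36588 - 27*18) = sqrt(-36588 - 486) = sqrt(-37074) = I*sqrt(37074)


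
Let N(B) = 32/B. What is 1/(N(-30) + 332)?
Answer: 15/4964 ≈ 0.0030218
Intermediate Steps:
1/(N(-30) + 332) = 1/(32/(-30) + 332) = 1/(32*(-1/30) + 332) = 1/(-16/15 + 332) = 1/(4964/15) = 15/4964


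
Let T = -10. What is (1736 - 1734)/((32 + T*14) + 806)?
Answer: 1/349 ≈ 0.0028653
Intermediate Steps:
(1736 - 1734)/((32 + T*14) + 806) = (1736 - 1734)/((32 - 10*14) + 806) = 2/((32 - 140) + 806) = 2/(-108 + 806) = 2/698 = 2*(1/698) = 1/349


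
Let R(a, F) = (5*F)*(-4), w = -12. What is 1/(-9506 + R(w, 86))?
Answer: -1/11226 ≈ -8.9079e-5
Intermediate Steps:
R(a, F) = -20*F
1/(-9506 + R(w, 86)) = 1/(-9506 - 20*86) = 1/(-9506 - 1720) = 1/(-11226) = -1/11226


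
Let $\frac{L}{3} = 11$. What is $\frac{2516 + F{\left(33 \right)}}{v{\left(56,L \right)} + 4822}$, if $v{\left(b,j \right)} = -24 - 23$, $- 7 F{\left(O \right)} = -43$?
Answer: $\frac{3531}{6685} \approx 0.5282$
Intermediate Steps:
$L = 33$ ($L = 3 \cdot 11 = 33$)
$F{\left(O \right)} = \frac{43}{7}$ ($F{\left(O \right)} = \left(- \frac{1}{7}\right) \left(-43\right) = \frac{43}{7}$)
$v{\left(b,j \right)} = -47$
$\frac{2516 + F{\left(33 \right)}}{v{\left(56,L \right)} + 4822} = \frac{2516 + \frac{43}{7}}{-47 + 4822} = \frac{17655}{7 \cdot 4775} = \frac{17655}{7} \cdot \frac{1}{4775} = \frac{3531}{6685}$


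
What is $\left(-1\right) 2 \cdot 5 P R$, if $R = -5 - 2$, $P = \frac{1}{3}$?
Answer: $\frac{70}{3} \approx 23.333$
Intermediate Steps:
$P = \frac{1}{3} \approx 0.33333$
$R = -7$ ($R = -5 - 2 = -7$)
$\left(-1\right) 2 \cdot 5 P R = \left(-1\right) 2 \cdot 5 \cdot \frac{1}{3} \left(-7\right) = \left(-2\right) 5 \cdot \frac{1}{3} \left(-7\right) = \left(-10\right) \frac{1}{3} \left(-7\right) = \left(- \frac{10}{3}\right) \left(-7\right) = \frac{70}{3}$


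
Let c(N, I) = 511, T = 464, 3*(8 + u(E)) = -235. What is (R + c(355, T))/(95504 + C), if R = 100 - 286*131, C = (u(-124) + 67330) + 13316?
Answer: -110565/528191 ≈ -0.20933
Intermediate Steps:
u(E) = -259/3 (u(E) = -8 + (1/3)*(-235) = -8 - 235/3 = -259/3)
C = 241679/3 (C = (-259/3 + 67330) + 13316 = 201731/3 + 13316 = 241679/3 ≈ 80560.)
R = -37366 (R = 100 - 37466 = -37366)
(R + c(355, T))/(95504 + C) = (-37366 + 511)/(95504 + 241679/3) = -36855/528191/3 = -36855*3/528191 = -110565/528191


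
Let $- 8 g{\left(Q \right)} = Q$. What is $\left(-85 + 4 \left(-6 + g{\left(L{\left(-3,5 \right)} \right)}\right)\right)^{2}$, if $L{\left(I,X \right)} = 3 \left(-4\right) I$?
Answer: $16129$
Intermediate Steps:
$L{\left(I,X \right)} = - 12 I$
$g{\left(Q \right)} = - \frac{Q}{8}$
$\left(-85 + 4 \left(-6 + g{\left(L{\left(-3,5 \right)} \right)}\right)\right)^{2} = \left(-85 + 4 \left(-6 - \frac{\left(-12\right) \left(-3\right)}{8}\right)\right)^{2} = \left(-85 + 4 \left(-6 - \frac{9}{2}\right)\right)^{2} = \left(-85 + 4 \left(- \frac{21}{2}\right)\right)^{2} = \left(-85 - 42\right)^{2} = \left(-127\right)^{2} = 16129$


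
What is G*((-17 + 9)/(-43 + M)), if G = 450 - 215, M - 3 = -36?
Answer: 470/19 ≈ 24.737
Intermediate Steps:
M = -33 (M = 3 - 36 = -33)
G = 235
G*((-17 + 9)/(-43 + M)) = 235*((-17 + 9)/(-43 - 33)) = 235*(-8/(-76)) = 235*(-8*(-1/76)) = 235*(2/19) = 470/19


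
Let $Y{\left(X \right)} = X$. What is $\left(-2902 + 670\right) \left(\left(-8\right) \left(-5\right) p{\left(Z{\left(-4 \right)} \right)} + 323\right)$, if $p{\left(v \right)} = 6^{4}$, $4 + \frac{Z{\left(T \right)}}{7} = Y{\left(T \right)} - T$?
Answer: $-116427816$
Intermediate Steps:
$Z{\left(T \right)} = -28$ ($Z{\left(T \right)} = -28 + 7 \left(T - T\right) = -28 + 7 \cdot 0 = -28 + 0 = -28$)
$p{\left(v \right)} = 1296$
$\left(-2902 + 670\right) \left(\left(-8\right) \left(-5\right) p{\left(Z{\left(-4 \right)} \right)} + 323\right) = \left(-2902 + 670\right) \left(\left(-8\right) \left(-5\right) 1296 + 323\right) = - 2232 \left(40 \cdot 1296 + 323\right) = - 2232 \left(51840 + 323\right) = \left(-2232\right) 52163 = -116427816$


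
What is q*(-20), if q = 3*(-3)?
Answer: 180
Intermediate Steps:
q = -9
q*(-20) = -9*(-20) = 180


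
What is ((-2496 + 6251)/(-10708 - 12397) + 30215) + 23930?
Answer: 250203294/4621 ≈ 54145.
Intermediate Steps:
((-2496 + 6251)/(-10708 - 12397) + 30215) + 23930 = (3755/(-23105) + 30215) + 23930 = (3755*(-1/23105) + 30215) + 23930 = (-751/4621 + 30215) + 23930 = 139622764/4621 + 23930 = 250203294/4621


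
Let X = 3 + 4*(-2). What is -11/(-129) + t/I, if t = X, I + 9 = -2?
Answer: 766/1419 ≈ 0.53982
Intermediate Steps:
I = -11 (I = -9 - 2 = -11)
X = -5 (X = 3 - 8 = -5)
t = -5
-11/(-129) + t/I = -11/(-129) - 5/(-11) = -11*(-1/129) - 5*(-1/11) = 11/129 + 5/11 = 766/1419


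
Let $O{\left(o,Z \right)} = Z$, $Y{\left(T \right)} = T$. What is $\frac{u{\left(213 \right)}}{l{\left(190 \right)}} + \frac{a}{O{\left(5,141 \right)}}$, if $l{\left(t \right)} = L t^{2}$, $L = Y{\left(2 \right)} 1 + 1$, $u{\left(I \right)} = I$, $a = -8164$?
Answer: $- \frac{294710389}{5090100} \approx -57.899$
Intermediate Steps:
$L = 3$ ($L = 2 \cdot 1 + 1 = 2 + 1 = 3$)
$l{\left(t \right)} = 3 t^{2}$
$\frac{u{\left(213 \right)}}{l{\left(190 \right)}} + \frac{a}{O{\left(5,141 \right)}} = \frac{213}{3 \cdot 190^{2}} - \frac{8164}{141} = \frac{213}{3 \cdot 36100} - \frac{8164}{141} = \frac{213}{108300} - \frac{8164}{141} = 213 \cdot \frac{1}{108300} - \frac{8164}{141} = \frac{71}{36100} - \frac{8164}{141} = - \frac{294710389}{5090100}$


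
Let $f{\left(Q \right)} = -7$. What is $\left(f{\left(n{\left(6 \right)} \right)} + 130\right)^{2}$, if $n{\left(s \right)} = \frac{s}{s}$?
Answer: $15129$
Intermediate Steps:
$n{\left(s \right)} = 1$
$\left(f{\left(n{\left(6 \right)} \right)} + 130\right)^{2} = \left(-7 + 130\right)^{2} = 123^{2} = 15129$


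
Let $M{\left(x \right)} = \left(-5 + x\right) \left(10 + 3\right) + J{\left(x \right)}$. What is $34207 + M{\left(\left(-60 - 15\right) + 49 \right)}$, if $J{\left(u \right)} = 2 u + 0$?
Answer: $33752$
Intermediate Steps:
$J{\left(u \right)} = 2 u$
$M{\left(x \right)} = -65 + 15 x$ ($M{\left(x \right)} = \left(-5 + x\right) \left(10 + 3\right) + 2 x = \left(-5 + x\right) 13 + 2 x = \left(-65 + 13 x\right) + 2 x = -65 + 15 x$)
$34207 + M{\left(\left(-60 - 15\right) + 49 \right)} = 34207 + \left(-65 + 15 \left(\left(-60 - 15\right) + 49\right)\right) = 34207 + \left(-65 + 15 \left(-75 + 49\right)\right) = 34207 + \left(-65 + 15 \left(-26\right)\right) = 34207 - 455 = 33752$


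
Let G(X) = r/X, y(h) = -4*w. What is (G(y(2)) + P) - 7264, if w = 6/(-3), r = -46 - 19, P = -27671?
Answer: -279545/8 ≈ -34943.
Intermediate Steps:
r = -65
w = -2 (w = 6*(-⅓) = -2)
y(h) = 8 (y(h) = -4*(-2) = 8)
G(X) = -65/X
(G(y(2)) + P) - 7264 = (-65/8 - 27671) - 7264 = -221433/8 - 7264 = -279545/8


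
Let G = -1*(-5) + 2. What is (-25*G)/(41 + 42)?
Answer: -175/83 ≈ -2.1084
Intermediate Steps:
G = 7 (G = 5 + 2 = 7)
(-25*G)/(41 + 42) = (-25*7)/(41 + 42) = -175/83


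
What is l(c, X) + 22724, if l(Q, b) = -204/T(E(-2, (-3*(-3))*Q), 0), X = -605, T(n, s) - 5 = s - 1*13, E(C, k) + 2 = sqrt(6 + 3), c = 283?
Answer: 45499/2 ≈ 22750.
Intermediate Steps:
E(C, k) = 1 (E(C, k) = -2 + sqrt(6 + 3) = -2 + sqrt(9) = -2 + 3 = 1)
T(n, s) = -8 + s (T(n, s) = 5 + (s - 1*13) = 5 + (s - 13) = 5 + (-13 + s) = -8 + s)
l(Q, b) = 51/2 (l(Q, b) = -204/(-8 + 0) = -204/(-8) = -204*(-1/8) = 51/2)
l(c, X) + 22724 = 51/2 + 22724 = 45499/2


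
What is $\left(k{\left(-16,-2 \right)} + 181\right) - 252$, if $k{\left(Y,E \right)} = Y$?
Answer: $-87$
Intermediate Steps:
$\left(k{\left(-16,-2 \right)} + 181\right) - 252 = \left(-16 + 181\right) - 252 = 165 - 252 = -87$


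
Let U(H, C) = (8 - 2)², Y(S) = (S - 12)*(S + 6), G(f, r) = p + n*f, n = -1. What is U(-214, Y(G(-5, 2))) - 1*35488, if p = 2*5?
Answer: -35452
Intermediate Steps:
p = 10
G(f, r) = 10 - f
Y(S) = (-12 + S)*(6 + S)
U(H, C) = 36 (U(H, C) = 6² = 36)
U(-214, Y(G(-5, 2))) - 1*35488 = 36 - 1*35488 = 36 - 35488 = -35452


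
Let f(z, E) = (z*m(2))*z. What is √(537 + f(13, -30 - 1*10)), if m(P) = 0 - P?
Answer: √199 ≈ 14.107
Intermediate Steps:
m(P) = -P
f(z, E) = -2*z² (f(z, E) = (z*(-1*2))*z = (z*(-2))*z = (-2*z)*z = -2*z²)
√(537 + f(13, -30 - 1*10)) = √(537 - 2*13²) = √(537 - 2*169) = √(537 - 338) = √199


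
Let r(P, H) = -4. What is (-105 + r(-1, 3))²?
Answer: 11881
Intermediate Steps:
(-105 + r(-1, 3))² = (-105 - 4)² = (-109)² = 11881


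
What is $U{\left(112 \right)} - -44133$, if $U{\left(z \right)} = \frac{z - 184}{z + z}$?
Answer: $\frac{1235715}{28} \approx 44133.0$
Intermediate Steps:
$U{\left(z \right)} = \frac{-184 + z}{2 z}$
$U{\left(112 \right)} - -44133 = \frac{-184 + 112}{2 \cdot 112} - -44133 = \frac{1}{2} \cdot \frac{1}{112} \left(-72\right) + 44133 = - \frac{9}{28} + 44133 = \frac{1235715}{28}$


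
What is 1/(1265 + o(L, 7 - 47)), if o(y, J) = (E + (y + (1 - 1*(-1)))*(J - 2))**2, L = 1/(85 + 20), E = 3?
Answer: 25/197274 ≈ 0.00012673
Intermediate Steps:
L = 1/105 ≈ 0.0095238
o(y, J) = (3 + (-2 + J)*(2 + y))**2 (o(y, J) = (3 + (y + (1 - 1*(-1)))*(J - 2))**2 = (3 + (y + (1 + 1))*(-2 + J))**2 = (3 + (y + 2)*(-2 + J))**2 = (3 + (2 + y)*(-2 + J))**2 = (3 + (-2 + J)*(2 + y))**2)
1/(1265 + o(L, 7 - 47)) = 1/(1265 + (-1 - 2*1/105 + 2*(7 - 47) + (7 - 47)*(1/105))**2) = 1/(1265 + (-1 - 2/105 + 2*(-40) - 40*1/105)**2) = 1/(1265 + (-1 - 2/105 - 80 - 8/21)**2) = 1/(1265 + (-407/5)**2) = 1/(1265 + 165649/25) = 1/(197274/25) = 25/197274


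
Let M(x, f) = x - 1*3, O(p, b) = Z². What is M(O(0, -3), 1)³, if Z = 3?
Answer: 216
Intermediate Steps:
O(p, b) = 9 (O(p, b) = 3² = 9)
M(x, f) = -3 + x (M(x, f) = x - 3 = -3 + x)
M(O(0, -3), 1)³ = (-3 + 9)³ = 6³ = 216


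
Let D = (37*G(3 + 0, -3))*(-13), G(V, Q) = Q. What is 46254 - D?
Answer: 44811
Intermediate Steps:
D = 1443 (D = (37*(-3))*(-13) = -111*(-13) = 1443)
46254 - D = 46254 - 1*1443 = 46254 - 1443 = 44811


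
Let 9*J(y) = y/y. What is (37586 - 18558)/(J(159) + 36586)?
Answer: 171252/329275 ≈ 0.52009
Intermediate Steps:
J(y) = ⅑ (J(y) = (y/y)/9 = (⅑)*1 = ⅑)
(37586 - 18558)/(J(159) + 36586) = (37586 - 18558)/(⅑ + 36586) = 19028/(329275/9) = 19028*(9/329275) = 171252/329275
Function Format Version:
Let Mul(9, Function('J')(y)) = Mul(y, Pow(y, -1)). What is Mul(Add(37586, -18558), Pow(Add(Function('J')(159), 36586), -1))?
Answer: Rational(171252, 329275) ≈ 0.52009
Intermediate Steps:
Function('J')(y) = Rational(1, 9) (Function('J')(y) = Mul(Rational(1, 9), Mul(y, Pow(y, -1))) = Mul(Rational(1, 9), 1) = Rational(1, 9))
Mul(Add(37586, -18558), Pow(Add(Function('J')(159), 36586), -1)) = Mul(Add(37586, -18558), Pow(Add(Rational(1, 9), 36586), -1)) = Mul(19028, Pow(Rational(329275, 9), -1)) = Mul(19028, Rational(9, 329275)) = Rational(171252, 329275)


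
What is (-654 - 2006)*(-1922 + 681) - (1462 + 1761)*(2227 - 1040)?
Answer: -524641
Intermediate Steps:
(-654 - 2006)*(-1922 + 681) - (1462 + 1761)*(2227 - 1040) = -2660*(-1241) - 3223*1187 = 3301060 - 1*3825701 = 3301060 - 3825701 = -524641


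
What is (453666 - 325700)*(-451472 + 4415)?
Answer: -57208096062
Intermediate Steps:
(453666 - 325700)*(-451472 + 4415) = 127966*(-447057) = -57208096062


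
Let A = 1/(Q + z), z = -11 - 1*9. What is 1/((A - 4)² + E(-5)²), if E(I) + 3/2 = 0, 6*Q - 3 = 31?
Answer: 7396/139141 ≈ 0.053155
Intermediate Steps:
Q = 17/3 (Q = ½ + (⅙)*31 = ½ + 31/6 = 17/3 ≈ 5.6667)
E(I) = -3/2 (E(I) = -3/2 + 0 = -3/2)
z = -20 (z = -11 - 9 = -20)
A = -3/43 (A = 1/(17/3 - 20) = 1/(-43/3) = -3/43 ≈ -0.069767)
1/((A - 4)² + E(-5)²) = 1/((-3/43 - 4)² + (-3/2)²) = 1/((-175/43)² + 9/4) = 1/(30625/1849 + 9/4) = 1/(139141/7396) = 7396/139141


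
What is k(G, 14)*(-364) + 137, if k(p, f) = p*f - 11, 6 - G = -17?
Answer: -113067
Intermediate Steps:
G = 23 (G = 6 - 1*(-17) = 6 + 17 = 23)
k(p, f) = -11 + f*p (k(p, f) = f*p - 11 = -11 + f*p)
k(G, 14)*(-364) + 137 = (-11 + 14*23)*(-364) + 137 = (-11 + 322)*(-364) + 137 = 311*(-364) + 137 = -113204 + 137 = -113067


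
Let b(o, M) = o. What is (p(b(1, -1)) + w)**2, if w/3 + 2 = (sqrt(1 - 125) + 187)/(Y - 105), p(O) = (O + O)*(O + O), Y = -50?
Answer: 30301/961 + 10452*I*sqrt(31)/24025 ≈ 31.531 + 2.4222*I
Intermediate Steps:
p(O) = 4*O**2 (p(O) = (2*O)*(2*O) = 4*O**2)
w = -1491/155 - 6*I*sqrt(31)/155 (w = -6 + 3*((sqrt(1 - 125) + 187)/(-50 - 105)) = -6 + 3*((sqrt(-124) + 187)/(-155)) = -6 + 3*((2*I*sqrt(31) + 187)*(-1/155)) = -6 + 3*((187 + 2*I*sqrt(31))*(-1/155)) = -6 + 3*(-187/155 - 2*I*sqrt(31)/155) = -6 + (-561/155 - 6*I*sqrt(31)/155) = -1491/155 - 6*I*sqrt(31)/155 ≈ -9.6194 - 0.21553*I)
(p(b(1, -1)) + w)**2 = (4*1**2 + (-1491/155 - 6*I*sqrt(31)/155))**2 = (4*1 + (-1491/155 - 6*I*sqrt(31)/155))**2 = (4 + (-1491/155 - 6*I*sqrt(31)/155))**2 = (-871/155 - 6*I*sqrt(31)/155)**2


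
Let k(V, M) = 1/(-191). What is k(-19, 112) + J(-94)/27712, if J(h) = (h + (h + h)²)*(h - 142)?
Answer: -198619589/661624 ≈ -300.20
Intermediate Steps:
k(V, M) = -1/191
J(h) = (-142 + h)*(h + 4*h²) (J(h) = (h + (2*h)²)*(-142 + h) = (h + 4*h²)*(-142 + h) = (-142 + h)*(h + 4*h²))
k(-19, 112) + J(-94)/27712 = -1/191 - 94*(-142 - 567*(-94) + 4*(-94)²)/27712 = -1/191 - 94*(-142 + 53298 + 4*8836)*(1/27712) = -1/191 - 94*(-142 + 53298 + 35344)*(1/27712) = -1/191 - 94*88500*(1/27712) = -1/191 - 8319000*1/27712 = -1/191 - 1039875/3464 = -198619589/661624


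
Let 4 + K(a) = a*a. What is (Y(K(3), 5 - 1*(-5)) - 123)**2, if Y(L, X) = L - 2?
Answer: 14400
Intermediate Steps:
K(a) = -4 + a**2 (K(a) = -4 + a*a = -4 + a**2)
Y(L, X) = -2 + L
(Y(K(3), 5 - 1*(-5)) - 123)**2 = ((-2 + (-4 + 3**2)) - 123)**2 = ((-2 + (-4 + 9)) - 123)**2 = ((-2 + 5) - 123)**2 = (3 - 123)**2 = (-120)**2 = 14400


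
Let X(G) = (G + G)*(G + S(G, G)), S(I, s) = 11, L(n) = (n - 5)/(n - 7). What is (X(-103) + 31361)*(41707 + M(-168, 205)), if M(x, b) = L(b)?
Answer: 69249018703/33 ≈ 2.0985e+9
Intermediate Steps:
L(n) = (-5 + n)/(-7 + n)
M(x, b) = (-5 + b)/(-7 + b)
X(G) = 2*G*(11 + G) (X(G) = (G + G)*(G + 11) = (2*G)*(11 + G) = 2*G*(11 + G))
(X(-103) + 31361)*(41707 + M(-168, 205)) = (2*(-103)*(11 - 103) + 31361)*(41707 + (-5 + 205)/(-7 + 205)) = (2*(-103)*(-92) + 31361)*(41707 + 200/198) = (18952 + 31361)*(41707 + (1/198)*200) = 50313*(41707 + 100/99) = 50313*(4129093/99) = 69249018703/33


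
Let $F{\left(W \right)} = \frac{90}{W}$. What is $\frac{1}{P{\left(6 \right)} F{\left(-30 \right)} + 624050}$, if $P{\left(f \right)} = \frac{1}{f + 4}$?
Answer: $\frac{10}{6240497} \approx 1.6024 \cdot 10^{-6}$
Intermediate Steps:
$P{\left(f \right)} = \frac{1}{4 + f}$
$\frac{1}{P{\left(6 \right)} F{\left(-30 \right)} + 624050} = \frac{1}{\frac{90 \frac{1}{-30}}{4 + 6} + 624050} = \frac{1}{\frac{90 \left(- \frac{1}{30}\right)}{10} + 624050} = \frac{1}{\frac{1}{10} \left(-3\right) + 624050} = \frac{1}{- \frac{3}{10} + 624050} = \frac{1}{\frac{6240497}{10}} = \frac{10}{6240497}$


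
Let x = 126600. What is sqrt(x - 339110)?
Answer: I*sqrt(212510) ≈ 460.99*I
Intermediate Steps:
sqrt(x - 339110) = sqrt(126600 - 339110) = sqrt(-212510) = I*sqrt(212510)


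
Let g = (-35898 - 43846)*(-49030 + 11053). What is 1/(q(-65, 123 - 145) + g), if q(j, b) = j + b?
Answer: 1/3028437801 ≈ 3.3020e-10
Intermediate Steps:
g = 3028437888 (g = -79744*(-37977) = 3028437888)
q(j, b) = b + j
1/(q(-65, 123 - 145) + g) = 1/(((123 - 145) - 65) + 3028437888) = 1/((-22 - 65) + 3028437888) = 1/(-87 + 3028437888) = 1/3028437801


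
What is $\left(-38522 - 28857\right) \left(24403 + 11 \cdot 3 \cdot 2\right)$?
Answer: $-1648696751$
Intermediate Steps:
$\left(-38522 - 28857\right) \left(24403 + 11 \cdot 3 \cdot 2\right) = - 67379 \left(24403 + 33 \cdot 2\right) = - 67379 \left(24403 + 66\right) = \left(-67379\right) 24469 = -1648696751$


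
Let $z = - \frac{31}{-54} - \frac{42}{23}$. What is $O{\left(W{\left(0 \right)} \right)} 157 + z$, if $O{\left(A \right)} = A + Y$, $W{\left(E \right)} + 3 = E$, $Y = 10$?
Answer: $\frac{1363403}{1242} \approx 1097.7$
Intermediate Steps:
$W{\left(E \right)} = -3 + E$
$O{\left(A \right)} = 10 + A$ ($O{\left(A \right)} = A + 10 = 10 + A$)
$z = - \frac{1555}{1242}$ ($z = \left(-31\right) \left(- \frac{1}{54}\right) - \frac{42}{23} = \frac{31}{54} - \frac{42}{23} = - \frac{1555}{1242} \approx -1.252$)
$O{\left(W{\left(0 \right)} \right)} 157 + z = \left(10 + \left(-3 + 0\right)\right) 157 - \frac{1555}{1242} = \left(10 - 3\right) 157 - \frac{1555}{1242} = 7 \cdot 157 - \frac{1555}{1242} = 1099 - \frac{1555}{1242} = \frac{1363403}{1242}$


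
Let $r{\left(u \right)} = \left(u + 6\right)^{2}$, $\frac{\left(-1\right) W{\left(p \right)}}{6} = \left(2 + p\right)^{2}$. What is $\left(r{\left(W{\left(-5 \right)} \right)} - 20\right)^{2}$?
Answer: $5216656$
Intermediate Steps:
$W{\left(p \right)} = - 6 \left(2 + p\right)^{2}$
$r{\left(u \right)} = \left(6 + u\right)^{2}$
$\left(r{\left(W{\left(-5 \right)} \right)} - 20\right)^{2} = \left(\left(6 - 6 \left(2 - 5\right)^{2}\right)^{2} - 20\right)^{2} = \left(\left(6 - 6 \left(-3\right)^{2}\right)^{2} - 20\right)^{2} = \left(\left(6 - 54\right)^{2} - 20\right)^{2} = \left(\left(-48\right)^{2} - 20\right)^{2} = \left(2304 - 20\right)^{2} = 2284^{2} = 5216656$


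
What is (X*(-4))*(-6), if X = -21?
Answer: -504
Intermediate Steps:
(X*(-4))*(-6) = -21*(-4)*(-6) = 84*(-6) = -504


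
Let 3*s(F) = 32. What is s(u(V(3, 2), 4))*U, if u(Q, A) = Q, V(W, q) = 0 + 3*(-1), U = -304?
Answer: -9728/3 ≈ -3242.7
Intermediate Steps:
V(W, q) = -3 (V(W, q) = 0 - 3 = -3)
s(F) = 32/3 (s(F) = (⅓)*32 = 32/3)
s(u(V(3, 2), 4))*U = (32/3)*(-304) = -9728/3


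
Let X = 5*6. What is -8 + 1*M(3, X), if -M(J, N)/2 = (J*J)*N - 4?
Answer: -540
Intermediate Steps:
X = 30
M(J, N) = 8 - 2*N*J² (M(J, N) = -2*((J*J)*N - 4) = -2*(J²*N - 4) = -2*(N*J² - 4) = -2*(-4 + N*J²) = 8 - 2*N*J²)
-8 + 1*M(3, X) = -8 + 1*(8 - 2*30*3²) = -8 + 1*(8 - 2*30*9) = -8 + 1*(8 - 540) = -8 + 1*(-532) = -8 - 532 = -540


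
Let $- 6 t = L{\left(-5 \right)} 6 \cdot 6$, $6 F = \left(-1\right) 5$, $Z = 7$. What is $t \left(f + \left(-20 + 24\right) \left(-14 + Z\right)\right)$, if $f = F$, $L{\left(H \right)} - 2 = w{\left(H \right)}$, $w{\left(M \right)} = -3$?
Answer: $-173$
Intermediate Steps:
$L{\left(H \right)} = -1$ ($L{\left(H \right)} = 2 - 3 = -1$)
$F = - \frac{5}{6}$ ($F = \frac{\left(-1\right) 5}{6} = \frac{1}{6} \left(-5\right) = - \frac{5}{6} \approx -0.83333$)
$f = - \frac{5}{6} \approx -0.83333$
$t = 6$ ($t = - \frac{\left(-1\right) 6 \cdot 6}{6} = - \frac{\left(-6\right) 6}{6} = \left(- \frac{1}{6}\right) \left(-36\right) = 6$)
$t \left(f + \left(-20 + 24\right) \left(-14 + Z\right)\right) = 6 \left(- \frac{5}{6} + \left(-20 + 24\right) \left(-14 + 7\right)\right) = 6 \left(- \frac{5}{6} + 4 \left(-7\right)\right) = 6 \left(- \frac{5}{6} - 28\right) = 6 \left(- \frac{173}{6}\right) = -173$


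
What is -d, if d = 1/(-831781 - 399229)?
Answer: 1/1231010 ≈ 8.1234e-7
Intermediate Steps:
d = -1/1231010 (d = 1/(-1231010) = -1/1231010 ≈ -8.1234e-7)
-d = -1*(-1/1231010) = 1/1231010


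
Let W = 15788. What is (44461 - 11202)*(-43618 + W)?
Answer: -925597970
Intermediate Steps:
(44461 - 11202)*(-43618 + W) = (44461 - 11202)*(-43618 + 15788) = 33259*(-27830) = -925597970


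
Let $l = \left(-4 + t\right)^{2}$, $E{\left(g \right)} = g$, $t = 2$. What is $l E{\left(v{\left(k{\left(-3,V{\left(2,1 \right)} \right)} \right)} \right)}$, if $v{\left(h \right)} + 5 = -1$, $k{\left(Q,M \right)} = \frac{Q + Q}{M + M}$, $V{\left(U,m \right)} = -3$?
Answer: $-24$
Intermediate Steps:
$k{\left(Q,M \right)} = \frac{Q}{M}$ ($k{\left(Q,M \right)} = \frac{2 Q}{2 M} = 2 Q \frac{1}{2 M} = \frac{Q}{M}$)
$v{\left(h \right)} = -6$ ($v{\left(h \right)} = -5 - 1 = -6$)
$l = 4$ ($l = \left(-4 + 2\right)^{2} = \left(-2\right)^{2} = 4$)
$l E{\left(v{\left(k{\left(-3,V{\left(2,1 \right)} \right)} \right)} \right)} = 4 \left(-6\right) = -24$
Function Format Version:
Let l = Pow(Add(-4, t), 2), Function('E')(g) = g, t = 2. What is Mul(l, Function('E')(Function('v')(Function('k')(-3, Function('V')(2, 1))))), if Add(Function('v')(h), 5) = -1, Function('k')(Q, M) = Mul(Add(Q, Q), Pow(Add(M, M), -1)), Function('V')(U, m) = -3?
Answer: -24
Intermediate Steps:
Function('k')(Q, M) = Mul(Q, Pow(M, -1)) (Function('k')(Q, M) = Mul(Mul(2, Q), Pow(Mul(2, M), -1)) = Mul(Mul(2, Q), Mul(Rational(1, 2), Pow(M, -1))) = Mul(Q, Pow(M, -1)))
Function('v')(h) = -6 (Function('v')(h) = Add(-5, -1) = -6)
l = 4 (l = Pow(Add(-4, 2), 2) = Pow(-2, 2) = 4)
Mul(l, Function('E')(Function('v')(Function('k')(-3, Function('V')(2, 1))))) = Mul(4, -6) = -24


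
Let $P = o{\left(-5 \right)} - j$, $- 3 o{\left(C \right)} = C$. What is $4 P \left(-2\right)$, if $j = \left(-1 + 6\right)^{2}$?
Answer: $\frac{560}{3} \approx 186.67$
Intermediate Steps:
$o{\left(C \right)} = - \frac{C}{3}$
$j = 25$ ($j = 5^{2} = 25$)
$P = - \frac{70}{3}$ ($P = \left(- \frac{1}{3}\right) \left(-5\right) - 25 = \frac{5}{3} - 25 = - \frac{70}{3} \approx -23.333$)
$4 P \left(-2\right) = 4 \left(- \frac{70}{3}\right) \left(-2\right) = \left(- \frac{280}{3}\right) \left(-2\right) = \frac{560}{3}$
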